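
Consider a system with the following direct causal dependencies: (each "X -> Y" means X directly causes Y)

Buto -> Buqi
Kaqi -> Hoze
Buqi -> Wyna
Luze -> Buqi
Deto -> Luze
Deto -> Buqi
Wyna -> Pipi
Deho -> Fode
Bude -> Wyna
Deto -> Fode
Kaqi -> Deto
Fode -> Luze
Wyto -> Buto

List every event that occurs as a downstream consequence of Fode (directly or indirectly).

Buqi, Luze, Pipi, Wyna

Direct effects: Luze.
2 steps out: Buqi.
3 steps out: Wyna.
4 steps out: Pipi.
Not reachable from it: Wyto, Kaqi, Deho, Deto, Bude, Hoze, Buto.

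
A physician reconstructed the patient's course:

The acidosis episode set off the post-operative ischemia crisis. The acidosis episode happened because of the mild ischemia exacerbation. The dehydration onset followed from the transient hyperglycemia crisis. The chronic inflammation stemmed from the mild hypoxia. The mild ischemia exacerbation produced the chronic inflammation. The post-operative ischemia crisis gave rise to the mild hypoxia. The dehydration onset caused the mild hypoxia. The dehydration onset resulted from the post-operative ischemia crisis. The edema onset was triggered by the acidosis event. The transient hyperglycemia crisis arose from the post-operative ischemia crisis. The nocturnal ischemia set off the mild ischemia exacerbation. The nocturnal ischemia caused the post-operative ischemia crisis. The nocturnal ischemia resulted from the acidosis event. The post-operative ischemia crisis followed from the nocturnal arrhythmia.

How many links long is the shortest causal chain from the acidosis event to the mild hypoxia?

Shortest chain: the acidosis event → the nocturnal ischemia → the post-operative ischemia crisis → the mild hypoxia.

3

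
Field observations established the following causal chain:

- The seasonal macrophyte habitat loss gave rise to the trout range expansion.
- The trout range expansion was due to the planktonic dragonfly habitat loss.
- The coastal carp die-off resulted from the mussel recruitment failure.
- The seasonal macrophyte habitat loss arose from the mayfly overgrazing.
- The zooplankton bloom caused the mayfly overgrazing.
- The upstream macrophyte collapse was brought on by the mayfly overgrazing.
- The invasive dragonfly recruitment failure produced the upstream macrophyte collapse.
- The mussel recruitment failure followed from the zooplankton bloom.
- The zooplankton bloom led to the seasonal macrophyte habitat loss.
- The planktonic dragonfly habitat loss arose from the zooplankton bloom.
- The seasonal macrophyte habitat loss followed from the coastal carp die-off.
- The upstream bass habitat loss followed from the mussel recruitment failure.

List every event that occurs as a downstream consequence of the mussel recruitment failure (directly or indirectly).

the coastal carp die-off, the seasonal macrophyte habitat loss, the trout range expansion, the upstream bass habitat loss

Direct effects: the coastal carp die-off, the upstream bass habitat loss.
2 steps out: the seasonal macrophyte habitat loss.
3 steps out: the trout range expansion.
Not reachable from it: the zooplankton bloom, the mayfly overgrazing, the planktonic dragonfly habitat loss, the invasive dragonfly recruitment failure, the upstream macrophyte collapse.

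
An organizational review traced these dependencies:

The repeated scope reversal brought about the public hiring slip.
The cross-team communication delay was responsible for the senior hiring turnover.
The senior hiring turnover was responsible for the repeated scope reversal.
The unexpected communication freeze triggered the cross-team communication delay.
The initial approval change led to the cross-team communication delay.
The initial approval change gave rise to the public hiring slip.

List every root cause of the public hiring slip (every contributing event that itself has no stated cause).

Tracing upstream from the public hiring slip: the public hiring slip ← the initial approval change.
A separate upstream branch: the public hiring slip ← the repeated scope reversal ← the senior hiring turnover ← the cross-team communication delay ← the unexpected communication freeze.
Each of those chain origins has no stated cause.

the initial approval change, the unexpected communication freeze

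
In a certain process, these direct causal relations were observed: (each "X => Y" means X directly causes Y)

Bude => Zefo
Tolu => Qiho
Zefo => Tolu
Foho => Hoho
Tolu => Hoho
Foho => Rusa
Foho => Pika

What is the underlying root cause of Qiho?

Bude

Tracing upstream from Qiho: Qiho ← Tolu ← Zefo ← Bude.
Bude has no stated cause, so it is the root.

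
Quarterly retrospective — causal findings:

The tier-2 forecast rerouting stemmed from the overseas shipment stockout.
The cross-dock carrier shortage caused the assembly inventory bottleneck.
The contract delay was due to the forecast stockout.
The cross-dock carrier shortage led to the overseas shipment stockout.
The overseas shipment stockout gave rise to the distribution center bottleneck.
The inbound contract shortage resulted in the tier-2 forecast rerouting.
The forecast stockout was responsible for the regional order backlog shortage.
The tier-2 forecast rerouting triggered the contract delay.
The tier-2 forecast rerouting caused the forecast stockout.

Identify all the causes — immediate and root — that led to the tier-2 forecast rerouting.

Immediate causes of the tier-2 forecast rerouting: the overseas shipment stockout, the inbound contract shortage.
Further upstream: the cross-dock carrier shortage.

the cross-dock carrier shortage, the inbound contract shortage, the overseas shipment stockout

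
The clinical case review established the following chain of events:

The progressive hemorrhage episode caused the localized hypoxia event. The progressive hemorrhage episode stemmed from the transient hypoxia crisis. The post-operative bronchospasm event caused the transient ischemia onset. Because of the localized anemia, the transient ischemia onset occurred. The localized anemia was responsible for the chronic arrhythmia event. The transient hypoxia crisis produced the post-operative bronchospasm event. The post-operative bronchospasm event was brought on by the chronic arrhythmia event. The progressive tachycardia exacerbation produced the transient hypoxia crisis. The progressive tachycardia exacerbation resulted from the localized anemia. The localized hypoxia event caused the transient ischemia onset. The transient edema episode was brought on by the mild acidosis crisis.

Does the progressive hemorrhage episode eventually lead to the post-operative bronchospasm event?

The progressive hemorrhage episode leads to the localized hypoxia event, the transient ischemia onset; the post-operative bronchospasm event is not among them.

No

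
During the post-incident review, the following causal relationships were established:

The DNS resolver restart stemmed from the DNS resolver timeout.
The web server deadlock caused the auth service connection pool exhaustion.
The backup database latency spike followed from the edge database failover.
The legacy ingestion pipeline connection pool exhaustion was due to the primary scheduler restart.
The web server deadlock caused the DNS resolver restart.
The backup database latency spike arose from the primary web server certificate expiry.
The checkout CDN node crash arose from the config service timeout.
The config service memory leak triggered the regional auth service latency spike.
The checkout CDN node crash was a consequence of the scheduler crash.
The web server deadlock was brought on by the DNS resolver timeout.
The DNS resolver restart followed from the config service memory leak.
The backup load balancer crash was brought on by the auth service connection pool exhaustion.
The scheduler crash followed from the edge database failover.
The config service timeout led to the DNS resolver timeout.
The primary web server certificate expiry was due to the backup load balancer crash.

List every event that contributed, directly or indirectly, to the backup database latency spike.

the DNS resolver timeout, the auth service connection pool exhaustion, the backup load balancer crash, the config service timeout, the edge database failover, the primary web server certificate expiry, the web server deadlock

Immediate causes of the backup database latency spike: the edge database failover, the primary web server certificate expiry.
Further upstream: the config service timeout, the DNS resolver timeout, the web server deadlock, the auth service connection pool exhaustion, the backup load balancer crash.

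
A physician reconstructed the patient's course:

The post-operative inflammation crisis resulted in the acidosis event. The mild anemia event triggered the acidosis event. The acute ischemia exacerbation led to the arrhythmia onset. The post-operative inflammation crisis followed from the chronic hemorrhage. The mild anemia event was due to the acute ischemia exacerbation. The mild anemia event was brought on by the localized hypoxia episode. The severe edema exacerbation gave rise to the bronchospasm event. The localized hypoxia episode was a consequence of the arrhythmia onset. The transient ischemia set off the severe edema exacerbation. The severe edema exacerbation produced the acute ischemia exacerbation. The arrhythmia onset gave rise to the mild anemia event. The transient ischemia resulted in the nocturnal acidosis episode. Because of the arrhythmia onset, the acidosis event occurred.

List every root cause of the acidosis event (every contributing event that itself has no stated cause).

Tracing upstream from the acidosis event: the acidosis event ← the arrhythmia onset ← the acute ischemia exacerbation ← the severe edema exacerbation ← the transient ischemia.
A separate upstream branch: the acidosis event ← the post-operative inflammation crisis ← the chronic hemorrhage.
Each of those chain origins has no stated cause.

the chronic hemorrhage, the transient ischemia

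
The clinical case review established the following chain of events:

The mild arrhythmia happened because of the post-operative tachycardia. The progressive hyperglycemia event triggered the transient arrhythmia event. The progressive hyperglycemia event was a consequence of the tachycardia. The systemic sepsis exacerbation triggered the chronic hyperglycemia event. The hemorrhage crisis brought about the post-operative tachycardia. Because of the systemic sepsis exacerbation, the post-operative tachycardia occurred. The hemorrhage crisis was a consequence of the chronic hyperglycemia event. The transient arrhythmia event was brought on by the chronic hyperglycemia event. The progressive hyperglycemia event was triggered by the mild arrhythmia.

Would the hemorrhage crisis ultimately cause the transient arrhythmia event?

There is a causal chain: the hemorrhage crisis → the post-operative tachycardia → the mild arrhythmia → the progressive hyperglycemia event → the transient arrhythmia event.

Yes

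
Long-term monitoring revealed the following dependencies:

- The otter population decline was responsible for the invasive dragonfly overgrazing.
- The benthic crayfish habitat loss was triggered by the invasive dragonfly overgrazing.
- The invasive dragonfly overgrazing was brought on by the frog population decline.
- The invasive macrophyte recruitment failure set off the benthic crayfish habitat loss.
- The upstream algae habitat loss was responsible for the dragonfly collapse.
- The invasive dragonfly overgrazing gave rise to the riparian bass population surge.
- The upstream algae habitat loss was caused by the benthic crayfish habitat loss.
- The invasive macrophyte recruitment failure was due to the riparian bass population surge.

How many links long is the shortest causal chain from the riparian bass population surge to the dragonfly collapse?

Shortest chain: the riparian bass population surge → the invasive macrophyte recruitment failure → the benthic crayfish habitat loss → the upstream algae habitat loss → the dragonfly collapse.

4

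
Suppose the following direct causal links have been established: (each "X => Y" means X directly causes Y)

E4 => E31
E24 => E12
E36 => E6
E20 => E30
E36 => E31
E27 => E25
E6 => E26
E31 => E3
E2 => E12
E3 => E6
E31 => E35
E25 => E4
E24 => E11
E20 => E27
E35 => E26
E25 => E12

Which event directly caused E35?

E31

Upstream contributors include E20, E27, E25, E4, E36, but only E31 feeds directly into E35.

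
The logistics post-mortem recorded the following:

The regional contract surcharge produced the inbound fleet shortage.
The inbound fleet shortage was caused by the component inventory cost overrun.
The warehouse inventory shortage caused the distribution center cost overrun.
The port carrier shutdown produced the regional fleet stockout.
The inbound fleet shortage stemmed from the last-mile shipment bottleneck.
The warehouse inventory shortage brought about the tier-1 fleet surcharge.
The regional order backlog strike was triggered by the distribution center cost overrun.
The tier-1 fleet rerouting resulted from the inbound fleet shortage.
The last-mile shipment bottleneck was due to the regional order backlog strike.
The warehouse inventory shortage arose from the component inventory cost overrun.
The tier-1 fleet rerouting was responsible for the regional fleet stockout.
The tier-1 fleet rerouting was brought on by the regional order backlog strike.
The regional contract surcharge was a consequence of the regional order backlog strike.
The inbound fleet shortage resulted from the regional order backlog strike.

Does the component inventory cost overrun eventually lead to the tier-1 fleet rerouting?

Yes

There is a causal chain: the component inventory cost overrun → the inbound fleet shortage → the tier-1 fleet rerouting.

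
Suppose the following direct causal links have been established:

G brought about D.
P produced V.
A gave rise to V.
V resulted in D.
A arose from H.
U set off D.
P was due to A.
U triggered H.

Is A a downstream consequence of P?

P leads to V, D; A is not among them.

No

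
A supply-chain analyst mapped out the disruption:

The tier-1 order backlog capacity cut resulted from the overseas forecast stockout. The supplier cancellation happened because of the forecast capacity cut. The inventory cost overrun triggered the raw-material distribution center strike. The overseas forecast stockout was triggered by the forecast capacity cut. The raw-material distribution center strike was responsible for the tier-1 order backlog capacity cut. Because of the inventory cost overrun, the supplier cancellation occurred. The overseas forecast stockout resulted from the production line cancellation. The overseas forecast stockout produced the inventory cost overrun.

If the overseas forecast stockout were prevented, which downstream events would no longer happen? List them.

Downstream of the overseas forecast stockout: the inventory cost overrun, the supplier cancellation, the raw-material distribution center strike, the tier-1 order backlog capacity cut.
Of those, still caused via another path: the supplier cancellation.
The remainder have no surviving cause.

the inventory cost overrun, the raw-material distribution center strike, the tier-1 order backlog capacity cut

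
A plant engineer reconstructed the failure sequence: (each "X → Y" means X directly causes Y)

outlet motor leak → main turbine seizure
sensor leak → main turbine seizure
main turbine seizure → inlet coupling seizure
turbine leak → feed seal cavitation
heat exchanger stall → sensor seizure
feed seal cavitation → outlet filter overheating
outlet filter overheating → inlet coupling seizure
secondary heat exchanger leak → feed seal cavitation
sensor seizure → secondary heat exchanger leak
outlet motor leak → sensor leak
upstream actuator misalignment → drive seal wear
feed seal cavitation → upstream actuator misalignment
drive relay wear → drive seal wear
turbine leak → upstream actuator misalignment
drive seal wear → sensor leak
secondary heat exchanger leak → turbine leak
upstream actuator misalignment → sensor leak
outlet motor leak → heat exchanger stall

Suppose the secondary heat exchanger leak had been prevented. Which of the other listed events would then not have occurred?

Downstream of the secondary heat exchanger leak: the turbine leak, the feed seal cavitation, the outlet filter overheating, the upstream actuator misalignment, the drive seal wear, the sensor leak, the main turbine seizure, the inlet coupling seizure.
Of those, still caused via another path: the drive seal wear, the sensor leak, the main turbine seizure, the inlet coupling seizure.
The remainder have no surviving cause.

the feed seal cavitation, the outlet filter overheating, the turbine leak, the upstream actuator misalignment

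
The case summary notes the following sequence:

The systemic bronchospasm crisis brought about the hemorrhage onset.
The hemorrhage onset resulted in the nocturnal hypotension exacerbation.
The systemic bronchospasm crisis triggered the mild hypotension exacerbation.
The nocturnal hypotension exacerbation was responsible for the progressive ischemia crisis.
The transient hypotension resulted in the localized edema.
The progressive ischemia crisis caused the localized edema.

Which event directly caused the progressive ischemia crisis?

the nocturnal hypotension exacerbation

Upstream contributors include the systemic bronchospasm crisis, the hemorrhage onset, but only the nocturnal hypotension exacerbation feeds directly into the progressive ischemia crisis.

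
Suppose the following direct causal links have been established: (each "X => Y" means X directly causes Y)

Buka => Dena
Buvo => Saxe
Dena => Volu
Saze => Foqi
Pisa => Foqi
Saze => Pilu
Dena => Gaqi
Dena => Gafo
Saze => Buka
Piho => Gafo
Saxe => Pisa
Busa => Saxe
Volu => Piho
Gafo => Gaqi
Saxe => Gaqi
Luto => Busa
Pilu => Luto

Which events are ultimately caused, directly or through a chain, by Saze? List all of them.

Direct effects: Pilu, Buka, Foqi.
2 steps out: Luto, Dena.
3 steps out: Busa, Volu, Gafo, Gaqi.
4 steps out: Saxe, Piho.
5 steps out: Pisa.
Not reachable from it: Buvo.

Buka, Busa, Dena, Foqi, Gafo, Gaqi, Luto, Piho, Pilu, Pisa, Saxe, Volu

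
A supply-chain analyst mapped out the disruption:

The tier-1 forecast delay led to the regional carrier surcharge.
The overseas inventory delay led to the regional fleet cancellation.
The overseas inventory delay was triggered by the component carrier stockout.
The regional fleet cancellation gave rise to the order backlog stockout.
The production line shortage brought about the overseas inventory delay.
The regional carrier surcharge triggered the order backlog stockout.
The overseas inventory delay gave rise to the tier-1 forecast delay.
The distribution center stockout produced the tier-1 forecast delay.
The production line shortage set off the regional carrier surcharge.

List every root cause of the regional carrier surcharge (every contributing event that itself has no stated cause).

the component carrier stockout, the distribution center stockout, the production line shortage

Tracing upstream from the regional carrier surcharge: the regional carrier surcharge ← the production line shortage.
A separate upstream branch: the regional carrier surcharge ← the tier-1 forecast delay ← the distribution center stockout.
A separate upstream branch: the regional carrier surcharge ← the tier-1 forecast delay ← the overseas inventory delay ← the component carrier stockout.
Each of those chain origins has no stated cause.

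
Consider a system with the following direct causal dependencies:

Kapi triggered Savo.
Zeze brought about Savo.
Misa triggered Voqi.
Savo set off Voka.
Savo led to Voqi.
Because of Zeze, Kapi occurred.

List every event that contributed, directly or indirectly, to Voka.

Kapi, Savo, Zeze

Immediate cause of Voka: Savo.
Further upstream: Zeze, Kapi.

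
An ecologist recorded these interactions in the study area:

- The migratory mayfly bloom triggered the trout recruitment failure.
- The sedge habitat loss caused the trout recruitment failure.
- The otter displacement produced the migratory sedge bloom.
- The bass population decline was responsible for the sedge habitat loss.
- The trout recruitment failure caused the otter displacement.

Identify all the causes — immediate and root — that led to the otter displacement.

Immediate cause of the otter displacement: the trout recruitment failure.
Further upstream: the bass population decline, the sedge habitat loss, the migratory mayfly bloom.

the bass population decline, the migratory mayfly bloom, the sedge habitat loss, the trout recruitment failure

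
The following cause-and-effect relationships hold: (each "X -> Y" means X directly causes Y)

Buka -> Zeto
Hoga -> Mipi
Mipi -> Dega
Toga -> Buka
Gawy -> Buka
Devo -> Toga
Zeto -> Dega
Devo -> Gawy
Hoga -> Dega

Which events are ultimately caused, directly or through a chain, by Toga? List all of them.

Direct effects: Buka.
2 steps out: Zeto.
3 steps out: Dega.
Not reachable from it: Devo, Gawy, Hoga, Mipi.

Buka, Dega, Zeto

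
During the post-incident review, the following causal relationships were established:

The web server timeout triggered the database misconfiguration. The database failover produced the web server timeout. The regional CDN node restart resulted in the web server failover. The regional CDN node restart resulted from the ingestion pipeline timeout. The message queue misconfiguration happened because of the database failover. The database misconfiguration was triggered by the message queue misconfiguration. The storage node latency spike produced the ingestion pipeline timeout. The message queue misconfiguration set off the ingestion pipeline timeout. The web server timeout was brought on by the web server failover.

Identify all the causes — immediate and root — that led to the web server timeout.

the database failover, the ingestion pipeline timeout, the message queue misconfiguration, the regional CDN node restart, the storage node latency spike, the web server failover

Immediate causes of the web server timeout: the database failover, the web server failover.
Further upstream: the message queue misconfiguration, the ingestion pipeline timeout, the regional CDN node restart, the storage node latency spike.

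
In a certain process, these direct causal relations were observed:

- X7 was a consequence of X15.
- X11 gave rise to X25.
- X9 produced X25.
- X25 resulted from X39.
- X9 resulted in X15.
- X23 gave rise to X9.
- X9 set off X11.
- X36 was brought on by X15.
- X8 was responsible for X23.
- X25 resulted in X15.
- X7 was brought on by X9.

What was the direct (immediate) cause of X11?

Upstream contributors include X8, X23, but only X9 feeds directly into X11.

X9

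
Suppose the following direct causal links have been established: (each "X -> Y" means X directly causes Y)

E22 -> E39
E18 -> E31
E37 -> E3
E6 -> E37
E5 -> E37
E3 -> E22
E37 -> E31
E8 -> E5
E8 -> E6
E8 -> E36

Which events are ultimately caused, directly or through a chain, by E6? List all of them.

Direct effects: E37.
2 steps out: E3, E31.
3 steps out: E22.
4 steps out: E39.
Not reachable from it: E8, E5, E18, E36.

E22, E3, E31, E37, E39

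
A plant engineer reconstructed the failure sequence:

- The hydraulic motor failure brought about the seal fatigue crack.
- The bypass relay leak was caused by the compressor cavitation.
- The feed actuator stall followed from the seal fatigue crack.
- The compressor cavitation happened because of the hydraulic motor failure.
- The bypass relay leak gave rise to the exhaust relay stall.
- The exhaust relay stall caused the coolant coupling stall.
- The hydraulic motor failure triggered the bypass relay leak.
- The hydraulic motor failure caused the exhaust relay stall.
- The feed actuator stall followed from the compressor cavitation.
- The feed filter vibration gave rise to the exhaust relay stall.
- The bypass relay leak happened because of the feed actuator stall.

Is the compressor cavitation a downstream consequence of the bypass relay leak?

The bypass relay leak leads to the exhaust relay stall, the coolant coupling stall; the compressor cavitation is not among them.

No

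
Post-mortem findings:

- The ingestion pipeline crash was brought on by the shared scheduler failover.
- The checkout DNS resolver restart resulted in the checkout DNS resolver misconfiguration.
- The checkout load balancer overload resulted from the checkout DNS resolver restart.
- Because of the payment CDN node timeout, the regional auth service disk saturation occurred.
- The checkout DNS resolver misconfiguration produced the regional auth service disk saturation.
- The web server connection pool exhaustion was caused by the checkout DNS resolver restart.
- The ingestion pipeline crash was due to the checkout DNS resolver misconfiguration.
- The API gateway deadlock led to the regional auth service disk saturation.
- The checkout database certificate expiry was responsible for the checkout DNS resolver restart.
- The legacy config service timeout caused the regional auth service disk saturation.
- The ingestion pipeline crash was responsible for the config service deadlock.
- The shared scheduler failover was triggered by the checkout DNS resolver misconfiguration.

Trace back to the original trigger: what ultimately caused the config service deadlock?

the checkout database certificate expiry

Tracing upstream from the config service deadlock: the config service deadlock ← the ingestion pipeline crash ← the checkout DNS resolver misconfiguration ← the checkout DNS resolver restart ← the checkout database certificate expiry.
The checkout database certificate expiry has no stated cause, so it is the root.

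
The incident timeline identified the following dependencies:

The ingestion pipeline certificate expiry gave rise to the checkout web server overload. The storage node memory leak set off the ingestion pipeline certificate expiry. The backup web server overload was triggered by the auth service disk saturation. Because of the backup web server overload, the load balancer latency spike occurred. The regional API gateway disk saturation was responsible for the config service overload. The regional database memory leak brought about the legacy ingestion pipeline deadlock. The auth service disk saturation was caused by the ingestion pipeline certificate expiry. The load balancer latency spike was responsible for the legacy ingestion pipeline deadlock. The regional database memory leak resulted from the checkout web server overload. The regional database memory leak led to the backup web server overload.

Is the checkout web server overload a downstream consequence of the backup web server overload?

No

The backup web server overload leads to the load balancer latency spike, the legacy ingestion pipeline deadlock; the checkout web server overload is not among them.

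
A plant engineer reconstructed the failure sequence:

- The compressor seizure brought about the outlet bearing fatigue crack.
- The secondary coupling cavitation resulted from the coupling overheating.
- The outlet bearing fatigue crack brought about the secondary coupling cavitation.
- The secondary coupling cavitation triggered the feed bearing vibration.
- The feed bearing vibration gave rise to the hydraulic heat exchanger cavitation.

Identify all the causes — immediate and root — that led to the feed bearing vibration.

Immediate cause of the feed bearing vibration: the secondary coupling cavitation.
Further upstream: the compressor seizure, the outlet bearing fatigue crack, the coupling overheating.

the compressor seizure, the coupling overheating, the outlet bearing fatigue crack, the secondary coupling cavitation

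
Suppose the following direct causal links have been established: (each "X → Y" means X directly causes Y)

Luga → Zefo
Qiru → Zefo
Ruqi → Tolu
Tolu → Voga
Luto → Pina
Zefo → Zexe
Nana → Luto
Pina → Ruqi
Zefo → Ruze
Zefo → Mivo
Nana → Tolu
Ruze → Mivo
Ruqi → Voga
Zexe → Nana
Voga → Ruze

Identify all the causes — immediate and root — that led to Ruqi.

Immediate cause of Ruqi: Pina.
Further upstream: Qiru, Luga, Zefo, Zexe, Nana, Luto.

Luga, Luto, Nana, Pina, Qiru, Zefo, Zexe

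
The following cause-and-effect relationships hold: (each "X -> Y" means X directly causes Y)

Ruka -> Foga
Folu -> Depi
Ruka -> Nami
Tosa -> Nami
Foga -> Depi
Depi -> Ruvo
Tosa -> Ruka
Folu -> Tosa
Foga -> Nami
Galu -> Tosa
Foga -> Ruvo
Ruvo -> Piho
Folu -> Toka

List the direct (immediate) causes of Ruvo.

Depi, Foga

Upstream contributors include Folu, Tosa, Ruka, Galu, but only Depi, Foga feed directly into Ruvo.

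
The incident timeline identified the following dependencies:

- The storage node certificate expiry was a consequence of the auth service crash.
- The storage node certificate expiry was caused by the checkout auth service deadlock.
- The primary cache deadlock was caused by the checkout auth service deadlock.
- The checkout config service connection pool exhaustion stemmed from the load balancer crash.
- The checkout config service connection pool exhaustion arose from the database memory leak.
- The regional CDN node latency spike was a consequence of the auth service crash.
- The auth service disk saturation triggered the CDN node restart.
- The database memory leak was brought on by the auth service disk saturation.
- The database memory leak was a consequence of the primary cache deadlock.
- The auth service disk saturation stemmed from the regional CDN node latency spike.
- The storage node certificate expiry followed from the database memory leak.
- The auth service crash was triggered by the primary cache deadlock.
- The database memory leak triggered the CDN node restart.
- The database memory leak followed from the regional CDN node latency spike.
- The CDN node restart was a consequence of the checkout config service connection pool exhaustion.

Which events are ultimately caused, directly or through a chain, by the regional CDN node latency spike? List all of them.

Direct effects: the auth service disk saturation, the database memory leak.
2 steps out: the checkout config service connection pool exhaustion, the CDN node restart, the storage node certificate expiry.
Not reachable from it: the load balancer crash, the checkout auth service deadlock, the primary cache deadlock, the auth service crash.

the CDN node restart, the auth service disk saturation, the checkout config service connection pool exhaustion, the database memory leak, the storage node certificate expiry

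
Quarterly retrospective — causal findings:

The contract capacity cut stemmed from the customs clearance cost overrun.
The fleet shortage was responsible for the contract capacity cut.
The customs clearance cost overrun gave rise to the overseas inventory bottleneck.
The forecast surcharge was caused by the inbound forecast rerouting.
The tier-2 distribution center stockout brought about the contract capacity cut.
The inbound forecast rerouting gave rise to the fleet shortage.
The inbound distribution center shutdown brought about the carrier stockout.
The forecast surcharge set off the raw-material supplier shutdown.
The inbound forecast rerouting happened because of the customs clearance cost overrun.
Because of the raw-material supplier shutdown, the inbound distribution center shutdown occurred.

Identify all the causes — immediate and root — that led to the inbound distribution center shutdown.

Immediate cause of the inbound distribution center shutdown: the raw-material supplier shutdown.
Further upstream: the customs clearance cost overrun, the inbound forecast rerouting, the forecast surcharge.

the customs clearance cost overrun, the forecast surcharge, the inbound forecast rerouting, the raw-material supplier shutdown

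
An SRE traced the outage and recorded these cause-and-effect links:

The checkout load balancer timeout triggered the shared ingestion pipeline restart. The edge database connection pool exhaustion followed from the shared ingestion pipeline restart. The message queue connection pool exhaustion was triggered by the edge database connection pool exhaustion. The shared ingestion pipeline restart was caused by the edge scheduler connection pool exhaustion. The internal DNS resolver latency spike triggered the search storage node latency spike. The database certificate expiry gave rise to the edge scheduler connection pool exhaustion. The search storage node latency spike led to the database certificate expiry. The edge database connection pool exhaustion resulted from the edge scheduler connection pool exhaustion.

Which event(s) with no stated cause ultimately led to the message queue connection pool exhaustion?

the checkout load balancer timeout, the internal DNS resolver latency spike

Tracing upstream from the message queue connection pool exhaustion: the message queue connection pool exhaustion ← the edge database connection pool exhaustion ← the edge scheduler connection pool exhaustion ← the database certificate expiry ← the search storage node latency spike ← the internal DNS resolver latency spike.
A separate upstream branch: the message queue connection pool exhaustion ← the edge database connection pool exhaustion ← the shared ingestion pipeline restart ← the checkout load balancer timeout.
Each of those chain origins has no stated cause.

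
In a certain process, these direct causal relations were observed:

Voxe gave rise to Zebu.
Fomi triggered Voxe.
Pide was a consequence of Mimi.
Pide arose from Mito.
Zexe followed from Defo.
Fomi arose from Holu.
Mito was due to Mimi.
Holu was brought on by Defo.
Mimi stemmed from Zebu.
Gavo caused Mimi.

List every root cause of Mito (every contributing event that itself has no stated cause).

Defo, Gavo

Tracing upstream from Mito: Mito ← Mimi ← Zebu ← Voxe ← Fomi ← Holu ← Defo.
A separate upstream branch: Mito ← Mimi ← Gavo.
Each of those chain origins has no stated cause.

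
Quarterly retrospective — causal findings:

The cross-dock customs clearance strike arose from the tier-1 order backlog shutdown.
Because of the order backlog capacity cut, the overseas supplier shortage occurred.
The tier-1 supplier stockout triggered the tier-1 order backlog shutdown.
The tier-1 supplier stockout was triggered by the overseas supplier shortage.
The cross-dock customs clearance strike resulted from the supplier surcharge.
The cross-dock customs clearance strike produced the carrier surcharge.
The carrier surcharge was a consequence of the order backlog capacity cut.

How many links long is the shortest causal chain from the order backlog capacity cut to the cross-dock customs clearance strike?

Shortest chain: the order backlog capacity cut → the overseas supplier shortage → the tier-1 supplier stockout → the tier-1 order backlog shutdown → the cross-dock customs clearance strike.

4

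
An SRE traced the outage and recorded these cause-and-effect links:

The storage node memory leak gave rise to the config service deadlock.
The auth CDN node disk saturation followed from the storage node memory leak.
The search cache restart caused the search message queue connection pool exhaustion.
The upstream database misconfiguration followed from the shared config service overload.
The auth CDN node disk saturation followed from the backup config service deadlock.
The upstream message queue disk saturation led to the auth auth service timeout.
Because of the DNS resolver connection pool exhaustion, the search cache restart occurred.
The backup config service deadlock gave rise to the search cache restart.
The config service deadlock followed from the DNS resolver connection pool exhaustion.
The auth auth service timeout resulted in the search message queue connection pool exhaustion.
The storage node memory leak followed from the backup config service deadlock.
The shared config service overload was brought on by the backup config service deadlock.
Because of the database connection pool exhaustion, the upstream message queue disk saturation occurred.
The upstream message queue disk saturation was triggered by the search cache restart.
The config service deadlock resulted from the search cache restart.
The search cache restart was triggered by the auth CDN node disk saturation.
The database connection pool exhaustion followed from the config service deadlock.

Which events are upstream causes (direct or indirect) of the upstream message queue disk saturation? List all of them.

the DNS resolver connection pool exhaustion, the auth CDN node disk saturation, the backup config service deadlock, the config service deadlock, the database connection pool exhaustion, the search cache restart, the storage node memory leak

Immediate causes of the upstream message queue disk saturation: the search cache restart, the database connection pool exhaustion.
Further upstream: the backup config service deadlock, the storage node memory leak, the auth CDN node disk saturation, the DNS resolver connection pool exhaustion, the config service deadlock.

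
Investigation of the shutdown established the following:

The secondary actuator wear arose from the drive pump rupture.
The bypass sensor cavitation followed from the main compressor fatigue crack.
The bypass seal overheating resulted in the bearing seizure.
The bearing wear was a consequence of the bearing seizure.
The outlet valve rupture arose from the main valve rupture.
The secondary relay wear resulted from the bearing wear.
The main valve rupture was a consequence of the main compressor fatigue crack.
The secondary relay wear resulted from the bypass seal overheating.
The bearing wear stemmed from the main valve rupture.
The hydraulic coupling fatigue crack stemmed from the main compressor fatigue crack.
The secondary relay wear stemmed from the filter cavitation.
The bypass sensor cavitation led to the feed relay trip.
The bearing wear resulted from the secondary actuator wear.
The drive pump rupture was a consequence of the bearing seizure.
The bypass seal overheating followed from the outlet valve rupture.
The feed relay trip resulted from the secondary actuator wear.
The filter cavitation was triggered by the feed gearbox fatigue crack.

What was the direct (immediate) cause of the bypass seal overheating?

the outlet valve rupture

Upstream contributors include the main compressor fatigue crack, the main valve rupture, but only the outlet valve rupture feeds directly into the bypass seal overheating.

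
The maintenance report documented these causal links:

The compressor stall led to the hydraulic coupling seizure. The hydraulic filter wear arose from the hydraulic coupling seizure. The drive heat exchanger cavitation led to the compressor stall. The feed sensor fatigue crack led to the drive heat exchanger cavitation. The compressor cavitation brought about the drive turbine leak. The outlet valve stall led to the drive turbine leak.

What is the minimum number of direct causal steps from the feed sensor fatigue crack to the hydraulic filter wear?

Shortest chain: the feed sensor fatigue crack → the drive heat exchanger cavitation → the compressor stall → the hydraulic coupling seizure → the hydraulic filter wear.

4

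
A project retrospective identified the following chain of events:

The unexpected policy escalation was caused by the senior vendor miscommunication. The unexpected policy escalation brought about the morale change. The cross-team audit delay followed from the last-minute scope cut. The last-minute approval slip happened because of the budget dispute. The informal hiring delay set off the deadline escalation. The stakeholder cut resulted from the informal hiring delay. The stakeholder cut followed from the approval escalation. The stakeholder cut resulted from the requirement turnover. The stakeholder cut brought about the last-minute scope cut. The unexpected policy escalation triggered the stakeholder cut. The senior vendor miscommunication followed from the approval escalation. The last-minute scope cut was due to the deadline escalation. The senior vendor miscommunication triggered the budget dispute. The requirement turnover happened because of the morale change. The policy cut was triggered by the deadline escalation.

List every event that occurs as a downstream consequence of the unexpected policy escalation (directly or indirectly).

Direct effects: the morale change, the stakeholder cut.
2 steps out: the requirement turnover, the last-minute scope cut.
3 steps out: the cross-team audit delay.
Not reachable from it: the approval escalation, the informal hiring delay, the senior vendor miscommunication, the budget dispute, the deadline escalation, the last-minute approval slip, the policy cut.

the cross-team audit delay, the last-minute scope cut, the morale change, the requirement turnover, the stakeholder cut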